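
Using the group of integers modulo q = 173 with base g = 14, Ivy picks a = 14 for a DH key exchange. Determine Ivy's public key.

164

Public value = 14^14 mod 173.
14^1 ≡ 14 (mod 173)
14^2 = (14^1)^2 ≡ 14^2 = 196 ≡ 23 (mod 173)
14^4 = (14^2)^2 ≡ 23^2 = 529 ≡ 10 (mod 173)
14^8 = (14^4)^2 ≡ 10^2 = 100 ≡ 100 (mod 173)
14^14 = 14^8 · 14^4 · 14^2 ≡ 100 · 10 · 23 ≡ 164 (mod 173).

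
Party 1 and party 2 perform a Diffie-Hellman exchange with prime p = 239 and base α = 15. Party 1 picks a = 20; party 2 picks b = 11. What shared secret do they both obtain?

160

Party 2 sends B = α^b mod p = 15^11 mod 239.
15^1 ≡ 15 (mod 239)
15^2 = (15^1)^2 ≡ 15^2 = 225 ≡ 225 (mod 239)
15^4 = (15^2)^2 ≡ 225^2 = 50625 ≡ 196 (mod 239)
15^8 = (15^4)^2 ≡ 196^2 = 38416 ≡ 176 (mod 239)
15^11 = 15^8 · 15^2 · 15^1 ≡ 176 · 225 · 15 ≡ 85 (mod 239).
So B = 85. Party 1 then computes K = B^a mod p = 85^20 mod 239.
85^1 ≡ 85 (mod 239)
85^2 = (85^1)^2 ≡ 85^2 = 7225 ≡ 55 (mod 239)
85^4 = (85^2)^2 ≡ 55^2 = 3025 ≡ 157 (mod 239)
85^8 = (85^4)^2 ≡ 157^2 = 24649 ≡ 32 (mod 239)
85^16 = (85^8)^2 ≡ 32^2 = 1024 ≡ 68 (mod 239)
85^20 = 85^16 · 85^4 ≡ 68 · 157 ≡ 160 (mod 239).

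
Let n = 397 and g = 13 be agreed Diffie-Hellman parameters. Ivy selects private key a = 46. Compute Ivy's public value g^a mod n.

297

Public value = 13^46 mod 397.
13^1 ≡ 13 (mod 397)
13^2 = (13^1)^2 ≡ 13^2 = 169 ≡ 169 (mod 397)
13^4 = (13^2)^2 ≡ 169^2 = 28561 ≡ 374 (mod 397)
13^8 = (13^4)^2 ≡ 374^2 = 139876 ≡ 132 (mod 397)
13^16 = (13^8)^2 ≡ 132^2 = 17424 ≡ 353 (mod 397)
13^32 = (13^16)^2 ≡ 353^2 = 124609 ≡ 348 (mod 397)
13^46 = 13^32 · 13^8 · 13^4 · 13^2 ≡ 348 · 132 · 374 · 169 ≡ 297 (mod 397).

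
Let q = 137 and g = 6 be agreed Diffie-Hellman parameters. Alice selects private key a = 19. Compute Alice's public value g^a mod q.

Public value = 6^19 mod 137.
6^1 ≡ 6 (mod 137)
6^2 = (6^1)^2 ≡ 6^2 = 36 ≡ 36 (mod 137)
6^4 = (6^2)^2 ≡ 36^2 = 1296 ≡ 63 (mod 137)
6^8 = (6^4)^2 ≡ 63^2 = 3969 ≡ 133 (mod 137)
6^16 = (6^8)^2 ≡ 133^2 = 17689 ≡ 16 (mod 137)
6^19 = 6^16 · 6^2 · 6^1 ≡ 16 · 36 · 6 ≡ 31 (mod 137).

31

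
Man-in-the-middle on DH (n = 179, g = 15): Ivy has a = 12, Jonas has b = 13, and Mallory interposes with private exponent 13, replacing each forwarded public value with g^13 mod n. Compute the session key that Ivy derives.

Ivy receives Mallory's public value M = 15^13 mod 179 instead of the honest one.
15^1 ≡ 15 (mod 179)
15^2 = (15^1)^2 ≡ 15^2 = 225 ≡ 46 (mod 179)
15^4 = (15^2)^2 ≡ 46^2 = 2116 ≡ 147 (mod 179)
15^8 = (15^4)^2 ≡ 147^2 = 21609 ≡ 129 (mod 179)
15^13 = 15^8 · 15^4 · 15^1 ≡ 129 · 147 · 15 ≡ 14 (mod 179).
So M = 14. Ivy computes K = M^12 mod 179.
14^1 ≡ 14 (mod 179)
14^2 = (14^1)^2 ≡ 14^2 = 196 ≡ 17 (mod 179)
14^4 = (14^2)^2 ≡ 17^2 = 289 ≡ 110 (mod 179)
14^8 = (14^4)^2 ≡ 110^2 = 12100 ≡ 107 (mod 179)
14^12 = 14^8 · 14^4 ≡ 107 · 110 ≡ 135 (mod 179).

135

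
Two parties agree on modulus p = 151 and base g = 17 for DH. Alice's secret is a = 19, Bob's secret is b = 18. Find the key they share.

125

Alice sends A = g^a mod p = 17^19 mod 151.
17^1 ≡ 17 (mod 151)
17^2 = (17^1)^2 ≡ 17^2 = 289 ≡ 138 (mod 151)
17^4 = (17^2)^2 ≡ 138^2 = 19044 ≡ 18 (mod 151)
17^8 = (17^4)^2 ≡ 18^2 = 324 ≡ 22 (mod 151)
17^16 = (17^8)^2 ≡ 22^2 = 484 ≡ 31 (mod 151)
17^19 = 17^16 · 17^2 · 17^1 ≡ 31 · 138 · 17 ≡ 95 (mod 151).
So A = 95. Bob then computes K = A^b mod p = 95^18 mod 151.
95^1 ≡ 95 (mod 151)
95^2 = (95^1)^2 ≡ 95^2 = 9025 ≡ 116 (mod 151)
95^4 = (95^2)^2 ≡ 116^2 = 13456 ≡ 17 (mod 151)
95^8 = (95^4)^2 ≡ 17^2 = 289 ≡ 138 (mod 151)
95^16 = (95^8)^2 ≡ 138^2 = 19044 ≡ 18 (mod 151)
95^18 = 95^16 · 95^2 ≡ 18 · 116 ≡ 125 (mod 151).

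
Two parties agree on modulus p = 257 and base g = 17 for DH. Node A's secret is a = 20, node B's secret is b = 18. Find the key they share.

Node B sends B = g^b mod p = 17^18 mod 257.
17^1 ≡ 17 (mod 257)
17^2 = (17^1)^2 ≡ 17^2 = 289 ≡ 32 (mod 257)
17^4 = (17^2)^2 ≡ 32^2 = 1024 ≡ 253 (mod 257)
17^8 = (17^4)^2 ≡ 253^2 = 64009 ≡ 16 (mod 257)
17^16 = (17^8)^2 ≡ 16^2 = 256 ≡ 256 (mod 257)
17^18 = 17^16 · 17^2 ≡ 256 · 32 ≡ 225 (mod 257).
So B = 225. Node A then computes K = B^a mod p = 225^20 mod 257.
225^1 ≡ 225 (mod 257)
225^2 = (225^1)^2 ≡ 225^2 = 50625 ≡ 253 (mod 257)
225^4 = (225^2)^2 ≡ 253^2 = 64009 ≡ 16 (mod 257)
225^8 = (225^4)^2 ≡ 16^2 = 256 ≡ 256 (mod 257)
225^16 = (225^8)^2 ≡ 256^2 = 65536 ≡ 1 (mod 257)
225^20 = 225^16 · 225^4 ≡ 1 · 16 ≡ 16 (mod 257).

16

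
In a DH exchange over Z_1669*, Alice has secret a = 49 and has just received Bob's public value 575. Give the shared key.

398

Shared key K = 575^49 mod 1669.
575^1 ≡ 575 (mod 1669)
575^2 = (575^1)^2 ≡ 575^2 = 330625 ≡ 163 (mod 1669)
575^4 = (575^2)^2 ≡ 163^2 = 26569 ≡ 1534 (mod 1669)
575^8 = (575^4)^2 ≡ 1534^2 = 2353156 ≡ 1535 (mod 1669)
575^16 = (575^8)^2 ≡ 1535^2 = 2356225 ≡ 1266 (mod 1669)
575^32 = (575^16)^2 ≡ 1266^2 = 1602756 ≡ 516 (mod 1669)
575^49 = 575^32 · 575^16 · 575^1 ≡ 516 · 1266 · 575 ≡ 398 (mod 1669).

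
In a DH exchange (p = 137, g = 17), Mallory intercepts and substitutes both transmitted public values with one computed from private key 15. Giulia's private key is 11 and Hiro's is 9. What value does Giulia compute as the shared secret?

25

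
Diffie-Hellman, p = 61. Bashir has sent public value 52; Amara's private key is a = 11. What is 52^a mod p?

Shared key K = 52^11 mod 61.
52^1 ≡ 52 (mod 61)
52^2 = (52^1)^2 ≡ 52^2 = 2704 ≡ 20 (mod 61)
52^4 = (52^2)^2 ≡ 20^2 = 400 ≡ 34 (mod 61)
52^8 = (52^4)^2 ≡ 34^2 = 1156 ≡ 58 (mod 61)
52^11 = 52^8 · 52^2 · 52^1 ≡ 58 · 20 · 52 ≡ 52 (mod 61).

52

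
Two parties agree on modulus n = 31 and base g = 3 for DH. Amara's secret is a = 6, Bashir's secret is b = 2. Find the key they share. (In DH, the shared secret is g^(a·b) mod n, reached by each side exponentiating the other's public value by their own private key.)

Amara sends A = g^a mod n = 3^6 mod 31.
3^1 ≡ 3 (mod 31)
3^2 = (3^1)^2 ≡ 3^2 = 9 ≡ 9 (mod 31)
3^4 = (3^2)^2 ≡ 9^2 = 81 ≡ 19 (mod 31)
3^6 = 3^4 · 3^2 ≡ 19 · 9 ≡ 16 (mod 31).
So A = 16. Bashir then computes K = A^b mod n = 16^2 mod 31.
16^1 ≡ 16 (mod 31)
16^2 = (16^1)^2 ≡ 16^2 = 256 ≡ 8 (mod 31)

8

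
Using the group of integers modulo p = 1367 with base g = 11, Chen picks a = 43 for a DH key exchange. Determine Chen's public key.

1210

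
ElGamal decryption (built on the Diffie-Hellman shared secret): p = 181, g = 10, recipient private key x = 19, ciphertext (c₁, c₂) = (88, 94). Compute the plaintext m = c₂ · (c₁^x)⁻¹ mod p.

110

Shared mask s = c₁^x mod p = 88^19 mod 181.
88^1 ≡ 88 (mod 181)
88^2 = (88^1)^2 ≡ 88^2 = 7744 ≡ 142 (mod 181)
88^4 = (88^2)^2 ≡ 142^2 = 20164 ≡ 73 (mod 181)
88^8 = (88^4)^2 ≡ 73^2 = 5329 ≡ 80 (mod 181)
88^16 = (88^8)^2 ≡ 80^2 = 6400 ≡ 65 (mod 181)
88^19 = 88^16 · 88^2 · 88^1 ≡ 65 · 142 · 88 ≡ 93 (mod 181).
So s = 93; s⁻¹ ≡ 109 (mod 181).
m = c₂ · s⁻¹ mod 181 = 94 · 109 mod 181 = 110.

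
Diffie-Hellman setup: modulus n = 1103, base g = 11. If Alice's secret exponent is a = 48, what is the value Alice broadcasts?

Public value = 11^48 (mod 1103).
11^1 ≡ 11 (mod 1103)
11^2 = (11^1)^2 ≡ 11^2 = 121 ≡ 121 (mod 1103)
11^4 = (11^2)^2 ≡ 121^2 = 14641 ≡ 302 (mod 1103)
11^8 = (11^4)^2 ≡ 302^2 = 91204 ≡ 758 (mod 1103)
11^16 = (11^8)^2 ≡ 758^2 = 574564 ≡ 1004 (mod 1103)
11^32 = (11^16)^2 ≡ 1004^2 = 1008016 ≡ 977 (mod 1103)
11^48 = 11^32 · 11^16 ≡ 977 · 1004 ≡ 341 (mod 1103).

341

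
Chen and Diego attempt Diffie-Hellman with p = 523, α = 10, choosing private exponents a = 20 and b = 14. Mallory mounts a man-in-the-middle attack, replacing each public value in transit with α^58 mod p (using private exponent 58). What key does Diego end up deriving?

361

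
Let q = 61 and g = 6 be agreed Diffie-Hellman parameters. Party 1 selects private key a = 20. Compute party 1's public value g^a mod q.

47

Public value = 6^20 mod 61.
6^1 ≡ 6 (mod 61)
6^2 = (6^1)^2 ≡ 6^2 = 36 ≡ 36 (mod 61)
6^4 = (6^2)^2 ≡ 36^2 = 1296 ≡ 15 (mod 61)
6^8 = (6^4)^2 ≡ 15^2 = 225 ≡ 42 (mod 61)
6^16 = (6^8)^2 ≡ 42^2 = 1764 ≡ 56 (mod 61)
6^20 = 6^16 · 6^4 ≡ 56 · 15 ≡ 47 (mod 61).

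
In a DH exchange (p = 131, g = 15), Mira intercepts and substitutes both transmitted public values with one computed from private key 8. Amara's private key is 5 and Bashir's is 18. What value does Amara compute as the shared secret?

Amara receives Mira's public value M = 15^8 mod 131 instead of the honest one.
15^1 ≡ 15 (mod 131)
15^2 = (15^1)^2 ≡ 15^2 = 225 ≡ 94 (mod 131)
15^4 = (15^2)^2 ≡ 94^2 = 8836 ≡ 59 (mod 131)
15^8 = (15^4)^2 ≡ 59^2 = 3481 ≡ 75 (mod 131)
So M = 75. Amara computes K = M^5 mod 131.
75^1 ≡ 75 (mod 131)
75^2 = (75^1)^2 ≡ 75^2 = 5625 ≡ 123 (mod 131)
75^4 = (75^2)^2 ≡ 123^2 = 15129 ≡ 64 (mod 131)
75^5 = 75^4 · 75^1 ≡ 64 · 75 ≡ 84 (mod 131).

84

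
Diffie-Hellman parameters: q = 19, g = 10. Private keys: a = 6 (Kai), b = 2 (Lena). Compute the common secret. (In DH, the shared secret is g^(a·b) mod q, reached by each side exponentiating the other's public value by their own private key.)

Kai sends A = g^a mod q = 10^6 mod 19.
10^1 ≡ 10 (mod 19)
10^2 = (10^1)^2 ≡ 10^2 = 100 ≡ 5 (mod 19)
10^4 = (10^2)^2 ≡ 5^2 = 25 ≡ 6 (mod 19)
10^6 = 10^4 · 10^2 ≡ 6 · 5 ≡ 11 (mod 19).
So A = 11. Lena then computes K = A^b mod q = 11^2 mod 19.
11^1 ≡ 11 (mod 19)
11^2 = (11^1)^2 ≡ 11^2 = 121 ≡ 7 (mod 19)

7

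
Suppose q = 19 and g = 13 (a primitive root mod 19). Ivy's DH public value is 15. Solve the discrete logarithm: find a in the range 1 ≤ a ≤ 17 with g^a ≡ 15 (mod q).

Try successive powers of 13 modulo 19:
13^1 ≡ 13
13^2 ≡ 17
13^3 ≡ 12
13^4 ≡ 4
13^5 ≡ 14
13^6 ≡ 11
13^7 ≡ 10
13^8 ≡ 16
13^9 ≡ 18
13^10 ≡ 6
13^11 ≡ 2
13^12 ≡ 7
13^13 ≡ 15
Found: a = 13.

13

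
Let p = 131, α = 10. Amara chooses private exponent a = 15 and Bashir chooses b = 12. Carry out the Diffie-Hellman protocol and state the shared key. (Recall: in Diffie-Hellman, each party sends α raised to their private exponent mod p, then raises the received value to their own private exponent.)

Bashir sends B = α^b mod p = 10^12 mod 131.
10^1 ≡ 10 (mod 131)
10^2 = (10^1)^2 ≡ 10^2 = 100 ≡ 100 (mod 131)
10^4 = (10^2)^2 ≡ 100^2 = 10000 ≡ 44 (mod 131)
10^8 = (10^4)^2 ≡ 44^2 = 1936 ≡ 102 (mod 131)
10^12 = 10^8 · 10^4 ≡ 102 · 44 ≡ 34 (mod 131).
So B = 34. Amara then computes K = B^a mod p = 34^15 mod 131.
34^1 ≡ 34 (mod 131)
34^2 = (34^1)^2 ≡ 34^2 = 1156 ≡ 108 (mod 131)
34^4 = (34^2)^2 ≡ 108^2 = 11664 ≡ 5 (mod 131)
34^8 = (34^4)^2 ≡ 5^2 = 25 ≡ 25 (mod 131)
34^15 = 34^8 · 34^4 · 34^2 · 34^1 ≡ 25 · 5 · 108 · 34 ≡ 107 (mod 131).

107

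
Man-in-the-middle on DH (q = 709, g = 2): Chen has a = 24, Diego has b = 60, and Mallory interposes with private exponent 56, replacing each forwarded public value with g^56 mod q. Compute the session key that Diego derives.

Diego receives Mallory's public value M = 2^56 mod 709 instead of the honest one.
2^1 ≡ 2 (mod 709)
2^2 = (2^1)^2 ≡ 2^2 = 4 ≡ 4 (mod 709)
2^4 = (2^2)^2 ≡ 4^2 = 16 ≡ 16 (mod 709)
2^8 = (2^4)^2 ≡ 16^2 = 256 ≡ 256 (mod 709)
2^16 = (2^8)^2 ≡ 256^2 = 65536 ≡ 308 (mod 709)
2^32 = (2^16)^2 ≡ 308^2 = 94864 ≡ 567 (mod 709)
2^56 = 2^32 · 2^16 · 2^8 ≡ 567 · 308 · 256 ≡ 112 (mod 709).
So M = 112. Diego computes K = M^60 mod 709.
112^1 ≡ 112 (mod 709)
112^2 = (112^1)^2 ≡ 112^2 = 12544 ≡ 491 (mod 709)
112^4 = (112^2)^2 ≡ 491^2 = 241081 ≡ 21 (mod 709)
112^8 = (112^4)^2 ≡ 21^2 = 441 ≡ 441 (mod 709)
112^16 = (112^8)^2 ≡ 441^2 = 194481 ≡ 215 (mod 709)
112^32 = (112^16)^2 ≡ 215^2 = 46225 ≡ 140 (mod 709)
112^60 = 112^32 · 112^16 · 112^8 · 112^4 ≡ 140 · 215 · 441 · 21 ≡ 697 (mod 709).

697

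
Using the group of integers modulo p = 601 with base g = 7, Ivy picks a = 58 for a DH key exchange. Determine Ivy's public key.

Public value = 7^58 (mod 601).
7^1 ≡ 7 (mod 601)
7^2 = (7^1)^2 ≡ 7^2 = 49 ≡ 49 (mod 601)
7^4 = (7^2)^2 ≡ 49^2 = 2401 ≡ 598 (mod 601)
7^8 = (7^4)^2 ≡ 598^2 = 357604 ≡ 9 (mod 601)
7^16 = (7^8)^2 ≡ 9^2 = 81 ≡ 81 (mod 601)
7^32 = (7^16)^2 ≡ 81^2 = 6561 ≡ 551 (mod 601)
7^58 = 7^32 · 7^16 · 7^8 · 7^2 ≡ 551 · 81 · 9 · 49 ≡ 122 (mod 601).

122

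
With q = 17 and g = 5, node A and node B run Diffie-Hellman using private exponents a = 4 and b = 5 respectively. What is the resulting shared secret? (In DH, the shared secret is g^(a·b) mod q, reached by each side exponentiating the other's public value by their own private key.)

Node B sends B = g^b mod q = 5^5 mod 17.
5^1 ≡ 5 (mod 17)
5^2 = (5^1)^2 ≡ 5^2 = 25 ≡ 8 (mod 17)
5^4 = (5^2)^2 ≡ 8^2 = 64 ≡ 13 (mod 17)
5^5 = 5^4 · 5^1 ≡ 13 · 5 ≡ 14 (mod 17).
So B = 14. Node A then computes K = B^a mod q = 14^4 mod 17.
14^1 ≡ 14 (mod 17)
14^2 = (14^1)^2 ≡ 14^2 = 196 ≡ 9 (mod 17)
14^4 = (14^2)^2 ≡ 9^2 = 81 ≡ 13 (mod 17)

13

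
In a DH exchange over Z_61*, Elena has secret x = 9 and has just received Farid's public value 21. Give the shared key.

Shared key K = 21^9 mod 61.
21^1 ≡ 21 (mod 61)
21^2 = (21^1)^2 ≡ 21^2 = 441 ≡ 14 (mod 61)
21^4 = (21^2)^2 ≡ 14^2 = 196 ≡ 13 (mod 61)
21^8 = (21^4)^2 ≡ 13^2 = 169 ≡ 47 (mod 61)
21^9 = 21^8 · 21^1 ≡ 47 · 21 ≡ 11 (mod 61).

11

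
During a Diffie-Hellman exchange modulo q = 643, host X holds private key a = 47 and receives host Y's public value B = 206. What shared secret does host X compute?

250

Shared key K = 206^47 mod 643.
206^1 ≡ 206 (mod 643)
206^2 = (206^1)^2 ≡ 206^2 = 42436 ≡ 641 (mod 643)
206^4 = (206^2)^2 ≡ 641^2 = 410881 ≡ 4 (mod 643)
206^8 = (206^4)^2 ≡ 4^2 = 16 ≡ 16 (mod 643)
206^16 = (206^8)^2 ≡ 16^2 = 256 ≡ 256 (mod 643)
206^32 = (206^16)^2 ≡ 256^2 = 65536 ≡ 593 (mod 643)
206^47 = 206^32 · 206^8 · 206^4 · 206^2 · 206^1 ≡ 593 · 16 · 4 · 641 · 206 ≡ 250 (mod 643).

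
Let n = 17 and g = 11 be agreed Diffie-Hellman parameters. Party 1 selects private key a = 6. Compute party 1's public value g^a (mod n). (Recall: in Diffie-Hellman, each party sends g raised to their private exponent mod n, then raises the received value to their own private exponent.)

8

Public value = 11^6 (mod 17).
11^1 ≡ 11 (mod 17)
11^2 = (11^1)^2 ≡ 11^2 = 121 ≡ 2 (mod 17)
11^4 = (11^2)^2 ≡ 2^2 = 4 ≡ 4 (mod 17)
11^6 = 11^4 · 11^2 ≡ 4 · 2 ≡ 8 (mod 17).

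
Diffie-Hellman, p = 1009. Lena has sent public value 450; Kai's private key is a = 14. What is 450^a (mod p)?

Shared key K = 450^14 mod 1009.
450^1 ≡ 450 (mod 1009)
450^2 = (450^1)^2 ≡ 450^2 = 202500 ≡ 700 (mod 1009)
450^4 = (450^2)^2 ≡ 700^2 = 490000 ≡ 635 (mod 1009)
450^8 = (450^4)^2 ≡ 635^2 = 403225 ≡ 634 (mod 1009)
450^14 = 450^8 · 450^4 · 450^2 ≡ 634 · 635 · 700 ≡ 309 (mod 1009).

309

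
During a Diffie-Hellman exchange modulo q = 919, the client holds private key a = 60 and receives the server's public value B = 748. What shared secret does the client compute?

Shared key K = 748^60 mod 919.
748^1 ≡ 748 (mod 919)
748^2 = (748^1)^2 ≡ 748^2 = 559504 ≡ 752 (mod 919)
748^4 = (748^2)^2 ≡ 752^2 = 565504 ≡ 319 (mod 919)
748^8 = (748^4)^2 ≡ 319^2 = 101761 ≡ 671 (mod 919)
748^16 = (748^8)^2 ≡ 671^2 = 450241 ≡ 850 (mod 919)
748^32 = (748^16)^2 ≡ 850^2 = 722500 ≡ 166 (mod 919)
748^60 = 748^32 · 748^16 · 748^8 · 748^4 ≡ 166 · 850 · 671 · 319 ≡ 144 (mod 919).

144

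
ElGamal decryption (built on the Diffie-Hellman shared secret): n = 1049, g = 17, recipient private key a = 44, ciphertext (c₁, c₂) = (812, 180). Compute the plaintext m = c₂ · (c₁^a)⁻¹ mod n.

259

Shared mask s = c₁^a mod n = 812^44 mod 1049.
812^1 ≡ 812 (mod 1049)
812^2 = (812^1)^2 ≡ 812^2 = 659344 ≡ 572 (mod 1049)
812^4 = (812^2)^2 ≡ 572^2 = 327184 ≡ 945 (mod 1049)
812^8 = (812^4)^2 ≡ 945^2 = 893025 ≡ 326 (mod 1049)
812^16 = (812^8)^2 ≡ 326^2 = 106276 ≡ 327 (mod 1049)
812^32 = (812^16)^2 ≡ 327^2 = 106929 ≡ 980 (mod 1049)
812^44 = 812^32 · 812^8 · 812^4 ≡ 980 · 326 · 945 ≡ 106 (mod 1049).
So s = 106; s⁻¹ ≡ 287 (mod 1049).
m = c₂ · s⁻¹ mod 1049 = 180 · 287 mod 1049 = 259.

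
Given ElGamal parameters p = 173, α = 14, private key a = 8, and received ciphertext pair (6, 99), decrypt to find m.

44

Shared mask s = c₁^a mod p = 6^8 mod 173.
6^1 ≡ 6 (mod 173)
6^2 = (6^1)^2 ≡ 6^2 = 36 ≡ 36 (mod 173)
6^4 = (6^2)^2 ≡ 36^2 = 1296 ≡ 85 (mod 173)
6^8 = (6^4)^2 ≡ 85^2 = 7225 ≡ 132 (mod 173)
So s = 132; s⁻¹ ≡ 135 (mod 173).
m = c₂ · s⁻¹ mod 173 = 99 · 135 mod 173 = 44.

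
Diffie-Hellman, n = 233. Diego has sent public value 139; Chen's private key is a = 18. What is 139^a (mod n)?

Shared key K = 139^18 mod 233.
139^1 ≡ 139 (mod 233)
139^2 = (139^1)^2 ≡ 139^2 = 19321 ≡ 215 (mod 233)
139^4 = (139^2)^2 ≡ 215^2 = 46225 ≡ 91 (mod 233)
139^8 = (139^4)^2 ≡ 91^2 = 8281 ≡ 126 (mod 233)
139^16 = (139^8)^2 ≡ 126^2 = 15876 ≡ 32 (mod 233)
139^18 = 139^16 · 139^2 ≡ 32 · 215 ≡ 123 (mod 233).

123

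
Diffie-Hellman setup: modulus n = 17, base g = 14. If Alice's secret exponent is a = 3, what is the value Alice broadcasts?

7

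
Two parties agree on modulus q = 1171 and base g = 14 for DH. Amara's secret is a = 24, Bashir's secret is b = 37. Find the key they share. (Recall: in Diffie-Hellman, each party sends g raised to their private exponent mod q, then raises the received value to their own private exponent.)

553

Amara sends A = g^a mod q = 14^24 mod 1171.
14^1 ≡ 14 (mod 1171)
14^2 = (14^1)^2 ≡ 14^2 = 196 ≡ 196 (mod 1171)
14^4 = (14^2)^2 ≡ 196^2 = 38416 ≡ 944 (mod 1171)
14^8 = (14^4)^2 ≡ 944^2 = 891136 ≡ 5 (mod 1171)
14^16 = (14^8)^2 ≡ 5^2 = 25 ≡ 25 (mod 1171)
14^24 = 14^16 · 14^8 ≡ 25 · 5 ≡ 125 (mod 1171).
So A = 125. Bashir then computes K = A^b mod q = 125^37 mod 1171.
125^1 ≡ 125 (mod 1171)
125^2 = (125^1)^2 ≡ 125^2 = 15625 ≡ 402 (mod 1171)
125^4 = (125^2)^2 ≡ 402^2 = 161604 ≡ 6 (mod 1171)
125^8 = (125^4)^2 ≡ 6^2 = 36 ≡ 36 (mod 1171)
125^16 = (125^8)^2 ≡ 36^2 = 1296 ≡ 125 (mod 1171)
125^32 = (125^16)^2 ≡ 125^2 = 15625 ≡ 402 (mod 1171)
125^37 = 125^32 · 125^4 · 125^1 ≡ 402 · 6 · 125 ≡ 553 (mod 1171).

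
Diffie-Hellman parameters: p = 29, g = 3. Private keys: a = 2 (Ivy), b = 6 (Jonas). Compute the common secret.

16

Jonas sends B = g^b mod p = 3^6 mod 29.
3^1 ≡ 3 (mod 29)
3^2 = (3^1)^2 ≡ 3^2 = 9 ≡ 9 (mod 29)
3^4 = (3^2)^2 ≡ 9^2 = 81 ≡ 23 (mod 29)
3^6 = 3^4 · 3^2 ≡ 23 · 9 ≡ 4 (mod 29).
So B = 4. Ivy then computes K = B^a mod p = 4^2 mod 29.
4^1 ≡ 4 (mod 29)
4^2 = (4^1)^2 ≡ 4^2 = 16 ≡ 16 (mod 29)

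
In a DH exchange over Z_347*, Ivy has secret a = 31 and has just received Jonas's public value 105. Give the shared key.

85

Shared key K = 105^31 mod 347.
105^1 ≡ 105 (mod 347)
105^2 = (105^1)^2 ≡ 105^2 = 11025 ≡ 268 (mod 347)
105^4 = (105^2)^2 ≡ 268^2 = 71824 ≡ 342 (mod 347)
105^8 = (105^4)^2 ≡ 342^2 = 116964 ≡ 25 (mod 347)
105^16 = (105^8)^2 ≡ 25^2 = 625 ≡ 278 (mod 347)
105^31 = 105^16 · 105^8 · 105^4 · 105^2 · 105^1 ≡ 278 · 25 · 342 · 268 · 105 ≡ 85 (mod 347).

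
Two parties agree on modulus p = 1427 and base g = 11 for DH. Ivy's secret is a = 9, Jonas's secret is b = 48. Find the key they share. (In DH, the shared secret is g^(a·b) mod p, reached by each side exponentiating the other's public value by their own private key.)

Jonas sends B = g^b mod p = 11^48 mod 1427.
11^1 ≡ 11 (mod 1427)
11^2 = (11^1)^2 ≡ 11^2 = 121 ≡ 121 (mod 1427)
11^4 = (11^2)^2 ≡ 121^2 = 14641 ≡ 371 (mod 1427)
11^8 = (11^4)^2 ≡ 371^2 = 137641 ≡ 649 (mod 1427)
11^16 = (11^8)^2 ≡ 649^2 = 421201 ≡ 236 (mod 1427)
11^32 = (11^16)^2 ≡ 236^2 = 55696 ≡ 43 (mod 1427)
11^48 = 11^32 · 11^16 ≡ 43 · 236 ≡ 159 (mod 1427).
So B = 159. Ivy then computes K = B^a mod p = 159^9 mod 1427.
159^1 ≡ 159 (mod 1427)
159^2 = (159^1)^2 ≡ 159^2 = 25281 ≡ 1022 (mod 1427)
159^4 = (159^2)^2 ≡ 1022^2 = 1044484 ≡ 1347 (mod 1427)
159^8 = (159^4)^2 ≡ 1347^2 = 1814409 ≡ 692 (mod 1427)
159^9 = 159^8 · 159^1 ≡ 692 · 159 ≡ 149 (mod 1427).

149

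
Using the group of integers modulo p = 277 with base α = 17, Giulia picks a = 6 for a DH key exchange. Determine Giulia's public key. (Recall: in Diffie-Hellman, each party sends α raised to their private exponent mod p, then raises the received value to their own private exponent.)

66

Public value = 17^6 (mod 277).
17^1 ≡ 17 (mod 277)
17^2 = (17^1)^2 ≡ 17^2 = 289 ≡ 12 (mod 277)
17^4 = (17^2)^2 ≡ 12^2 = 144 ≡ 144 (mod 277)
17^6 = 17^4 · 17^2 ≡ 144 · 12 ≡ 66 (mod 277).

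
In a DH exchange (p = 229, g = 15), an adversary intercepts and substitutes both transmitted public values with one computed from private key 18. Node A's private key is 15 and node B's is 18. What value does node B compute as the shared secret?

Node B receives an adversary's public value M = 15^18 mod 229 instead of the honest one.
15^1 ≡ 15 (mod 229)
15^2 = (15^1)^2 ≡ 15^2 = 225 ≡ 225 (mod 229)
15^4 = (15^2)^2 ≡ 225^2 = 50625 ≡ 16 (mod 229)
15^8 = (15^4)^2 ≡ 16^2 = 256 ≡ 27 (mod 229)
15^16 = (15^8)^2 ≡ 27^2 = 729 ≡ 42 (mod 229)
15^18 = 15^16 · 15^2 ≡ 42 · 225 ≡ 61 (mod 229).
So M = 61. Node B computes K = M^18 mod 229.
61^1 ≡ 61 (mod 229)
61^2 = (61^1)^2 ≡ 61^2 = 3721 ≡ 57 (mod 229)
61^4 = (61^2)^2 ≡ 57^2 = 3249 ≡ 43 (mod 229)
61^8 = (61^4)^2 ≡ 43^2 = 1849 ≡ 17 (mod 229)
61^16 = (61^8)^2 ≡ 17^2 = 289 ≡ 60 (mod 229)
61^18 = 61^16 · 61^2 ≡ 60 · 57 ≡ 214 (mod 229).

214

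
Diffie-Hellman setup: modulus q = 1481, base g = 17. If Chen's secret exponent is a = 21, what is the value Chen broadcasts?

1312

Public value = 17^21 mod 1481.
17^1 ≡ 17 (mod 1481)
17^2 = (17^1)^2 ≡ 17^2 = 289 ≡ 289 (mod 1481)
17^4 = (17^2)^2 ≡ 289^2 = 83521 ≡ 585 (mod 1481)
17^8 = (17^4)^2 ≡ 585^2 = 342225 ≡ 114 (mod 1481)
17^16 = (17^8)^2 ≡ 114^2 = 12996 ≡ 1148 (mod 1481)
17^21 = 17^16 · 17^4 · 17^1 ≡ 1148 · 585 · 17 ≡ 1312 (mod 1481).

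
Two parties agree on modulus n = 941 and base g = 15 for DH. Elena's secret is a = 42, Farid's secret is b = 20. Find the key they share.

Elena sends A = g^a mod n = 15^42 mod 941.
15^1 ≡ 15 (mod 941)
15^2 = (15^1)^2 ≡ 15^2 = 225 ≡ 225 (mod 941)
15^4 = (15^2)^2 ≡ 225^2 = 50625 ≡ 752 (mod 941)
15^8 = (15^4)^2 ≡ 752^2 = 565504 ≡ 904 (mod 941)
15^16 = (15^8)^2 ≡ 904^2 = 817216 ≡ 428 (mod 941)
15^32 = (15^16)^2 ≡ 428^2 = 183184 ≡ 630 (mod 941)
15^42 = 15^32 · 15^8 · 15^2 ≡ 630 · 904 · 225 ≡ 384 (mod 941).
So A = 384. Farid then computes K = A^b mod n = 384^20 mod 941.
384^1 ≡ 384 (mod 941)
384^2 = (384^1)^2 ≡ 384^2 = 147456 ≡ 660 (mod 941)
384^4 = (384^2)^2 ≡ 660^2 = 435600 ≡ 858 (mod 941)
384^8 = (384^4)^2 ≡ 858^2 = 736164 ≡ 302 (mod 941)
384^16 = (384^8)^2 ≡ 302^2 = 91204 ≡ 868 (mod 941)
384^20 = 384^16 · 384^4 ≡ 868 · 858 ≡ 413 (mod 941).

413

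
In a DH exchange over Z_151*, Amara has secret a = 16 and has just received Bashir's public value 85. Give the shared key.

85

Shared key K = 85^16 mod 151.
85^1 ≡ 85 (mod 151)
85^2 = (85^1)^2 ≡ 85^2 = 7225 ≡ 128 (mod 151)
85^4 = (85^2)^2 ≡ 128^2 = 16384 ≡ 76 (mod 151)
85^8 = (85^4)^2 ≡ 76^2 = 5776 ≡ 38 (mod 151)
85^16 = (85^8)^2 ≡ 38^2 = 1444 ≡ 85 (mod 151)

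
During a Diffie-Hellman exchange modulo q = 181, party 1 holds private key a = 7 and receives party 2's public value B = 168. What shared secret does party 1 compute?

Shared key K = 168^7 mod 181.
168^1 ≡ 168 (mod 181)
168^2 = (168^1)^2 ≡ 168^2 = 28224 ≡ 169 (mod 181)
168^4 = (168^2)^2 ≡ 169^2 = 28561 ≡ 144 (mod 181)
168^7 = 168^4 · 168^2 · 168^1 ≡ 144 · 169 · 168 ≡ 20 (mod 181).

20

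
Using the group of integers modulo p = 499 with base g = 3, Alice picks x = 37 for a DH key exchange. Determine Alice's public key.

149

Public value = 3^37 (mod 499).
3^1 ≡ 3 (mod 499)
3^2 = (3^1)^2 ≡ 3^2 = 9 ≡ 9 (mod 499)
3^4 = (3^2)^2 ≡ 9^2 = 81 ≡ 81 (mod 499)
3^8 = (3^4)^2 ≡ 81^2 = 6561 ≡ 74 (mod 499)
3^16 = (3^8)^2 ≡ 74^2 = 5476 ≡ 486 (mod 499)
3^32 = (3^16)^2 ≡ 486^2 = 236196 ≡ 169 (mod 499)
3^37 = 3^32 · 3^4 · 3^1 ≡ 169 · 81 · 3 ≡ 149 (mod 499).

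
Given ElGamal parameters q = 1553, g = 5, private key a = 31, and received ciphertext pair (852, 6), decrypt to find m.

694

Shared mask s = c₁^a mod q = 852^31 mod 1553.
852^1 ≡ 852 (mod 1553)
852^2 = (852^1)^2 ≡ 852^2 = 725904 ≡ 653 (mod 1553)
852^4 = (852^2)^2 ≡ 653^2 = 426409 ≡ 887 (mod 1553)
852^8 = (852^4)^2 ≡ 887^2 = 786769 ≡ 951 (mod 1553)
852^16 = (852^8)^2 ≡ 951^2 = 904401 ≡ 555 (mod 1553)
852^31 = 852^16 · 852^8 · 852^4 · 852^2 · 852^1 ≡ 555 · 951 · 887 · 653 · 852 ≡ 367 (mod 1553).
So s = 367; s⁻¹ ≡ 1151 (mod 1553).
m = c₂ · s⁻¹ mod 1553 = 6 · 1151 mod 1553 = 694.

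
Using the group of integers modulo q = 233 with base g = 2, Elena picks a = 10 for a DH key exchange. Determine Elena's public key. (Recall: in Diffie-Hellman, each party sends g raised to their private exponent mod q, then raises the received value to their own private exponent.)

92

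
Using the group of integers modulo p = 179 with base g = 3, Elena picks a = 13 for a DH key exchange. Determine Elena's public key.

Public value = 3^13 mod 179.
3^1 ≡ 3 (mod 179)
3^2 = (3^1)^2 ≡ 3^2 = 9 ≡ 9 (mod 179)
3^4 = (3^2)^2 ≡ 9^2 = 81 ≡ 81 (mod 179)
3^8 = (3^4)^2 ≡ 81^2 = 6561 ≡ 117 (mod 179)
3^13 = 3^8 · 3^4 · 3^1 ≡ 117 · 81 · 3 ≡ 149 (mod 179).

149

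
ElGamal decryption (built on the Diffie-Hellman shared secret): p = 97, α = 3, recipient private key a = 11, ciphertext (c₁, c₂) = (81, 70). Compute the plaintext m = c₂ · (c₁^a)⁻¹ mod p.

44

Shared mask s = c₁^a mod p = 81^11 mod 97.
81^1 ≡ 81 (mod 97)
81^2 = (81^1)^2 ≡ 81^2 = 6561 ≡ 62 (mod 97)
81^4 = (81^2)^2 ≡ 62^2 = 3844 ≡ 61 (mod 97)
81^8 = (81^4)^2 ≡ 61^2 = 3721 ≡ 35 (mod 97)
81^11 = 81^8 · 81^2 · 81^1 ≡ 35 · 62 · 81 ≡ 6 (mod 97).
So s = 6; s⁻¹ ≡ 81 (mod 97).
m = c₂ · s⁻¹ mod 97 = 70 · 81 mod 97 = 44.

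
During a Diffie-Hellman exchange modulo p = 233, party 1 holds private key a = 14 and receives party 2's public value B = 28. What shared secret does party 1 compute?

214

Shared key K = 28^14 mod 233.
28^1 ≡ 28 (mod 233)
28^2 = (28^1)^2 ≡ 28^2 = 784 ≡ 85 (mod 233)
28^4 = (28^2)^2 ≡ 85^2 = 7225 ≡ 2 (mod 233)
28^8 = (28^4)^2 ≡ 2^2 = 4 ≡ 4 (mod 233)
28^14 = 28^8 · 28^4 · 28^2 ≡ 4 · 2 · 85 ≡ 214 (mod 233).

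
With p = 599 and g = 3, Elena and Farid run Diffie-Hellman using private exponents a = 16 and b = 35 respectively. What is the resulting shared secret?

54

Farid sends B = g^b mod p = 3^35 mod 599.
3^1 ≡ 3 (mod 599)
3^2 = (3^1)^2 ≡ 3^2 = 9 ≡ 9 (mod 599)
3^4 = (3^2)^2 ≡ 9^2 = 81 ≡ 81 (mod 599)
3^8 = (3^4)^2 ≡ 81^2 = 6561 ≡ 571 (mod 599)
3^16 = (3^8)^2 ≡ 571^2 = 326041 ≡ 185 (mod 599)
3^32 = (3^16)^2 ≡ 185^2 = 34225 ≡ 82 (mod 599)
3^35 = 3^32 · 3^2 · 3^1 ≡ 82 · 9 · 3 ≡ 417 (mod 599).
So B = 417. Elena then computes K = B^a mod p = 417^16 mod 599.
417^1 ≡ 417 (mod 599)
417^2 = (417^1)^2 ≡ 417^2 = 173889 ≡ 179 (mod 599)
417^4 = (417^2)^2 ≡ 179^2 = 32041 ≡ 294 (mod 599)
417^8 = (417^4)^2 ≡ 294^2 = 86436 ≡ 180 (mod 599)
417^16 = (417^8)^2 ≡ 180^2 = 32400 ≡ 54 (mod 599)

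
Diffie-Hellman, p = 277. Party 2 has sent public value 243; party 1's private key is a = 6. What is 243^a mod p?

69

Shared key K = 243^6 mod 277.
243^1 ≡ 243 (mod 277)
243^2 = (243^1)^2 ≡ 243^2 = 59049 ≡ 48 (mod 277)
243^4 = (243^2)^2 ≡ 48^2 = 2304 ≡ 88 (mod 277)
243^6 = 243^4 · 243^2 ≡ 88 · 48 ≡ 69 (mod 277).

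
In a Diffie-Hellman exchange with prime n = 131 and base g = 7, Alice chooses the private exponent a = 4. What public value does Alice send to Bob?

Public value = 7^{4} \pmod{131}.
7^1 ≡ 7 (mod 131)
7^2 = (7^1)^2 ≡ 7^2 = 49 ≡ 49 (mod 131)
7^4 = (7^2)^2 ≡ 49^2 = 2401 ≡ 43 (mod 131)

43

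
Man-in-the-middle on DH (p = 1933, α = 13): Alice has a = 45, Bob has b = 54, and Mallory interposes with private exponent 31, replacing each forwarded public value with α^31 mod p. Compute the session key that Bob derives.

311

Bob receives Mallory's public value M = 13^31 mod 1933 instead of the honest one.
13^1 ≡ 13 (mod 1933)
13^2 = (13^1)^2 ≡ 13^2 = 169 ≡ 169 (mod 1933)
13^4 = (13^2)^2 ≡ 169^2 = 28561 ≡ 1499 (mod 1933)
13^8 = (13^4)^2 ≡ 1499^2 = 2247001 ≡ 855 (mod 1933)
13^16 = (13^8)^2 ≡ 855^2 = 731025 ≡ 351 (mod 1933)
13^31 = 13^16 · 13^8 · 13^4 · 13^2 · 13^1 ≡ 351 · 855 · 1499 · 169 · 13 ≡ 1745 (mod 1933).
So M = 1745. Bob computes K = M^54 mod 1933.
1745^1 ≡ 1745 (mod 1933)
1745^2 = (1745^1)^2 ≡ 1745^2 = 3045025 ≡ 550 (mod 1933)
1745^4 = (1745^2)^2 ≡ 550^2 = 302500 ≡ 952 (mod 1933)
1745^8 = (1745^4)^2 ≡ 952^2 = 906304 ≡ 1660 (mod 1933)
1745^16 = (1745^8)^2 ≡ 1660^2 = 2755600 ≡ 1075 (mod 1933)
1745^32 = (1745^16)^2 ≡ 1075^2 = 1155625 ≡ 1624 (mod 1933)
1745^54 = 1745^32 · 1745^16 · 1745^4 · 1745^2 ≡ 1624 · 1075 · 952 · 550 ≡ 311 (mod 1933).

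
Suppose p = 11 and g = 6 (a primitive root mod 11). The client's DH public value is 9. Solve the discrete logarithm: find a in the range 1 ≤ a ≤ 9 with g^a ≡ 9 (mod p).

4

Try successive powers of 6 modulo 11:
6^1 ≡ 6
6^2 ≡ 3
6^3 ≡ 7
6^4 ≡ 9
Found: a = 4.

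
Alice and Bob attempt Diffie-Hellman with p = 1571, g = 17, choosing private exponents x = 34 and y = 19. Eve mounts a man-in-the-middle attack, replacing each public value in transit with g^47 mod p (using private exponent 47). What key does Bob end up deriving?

Bob receives Eve's public value M = 17^47 mod 1571 instead of the honest one.
17^1 ≡ 17 (mod 1571)
17^2 = (17^1)^2 ≡ 17^2 = 289 ≡ 289 (mod 1571)
17^4 = (17^2)^2 ≡ 289^2 = 83521 ≡ 258 (mod 1571)
17^8 = (17^4)^2 ≡ 258^2 = 66564 ≡ 582 (mod 1571)
17^16 = (17^8)^2 ≡ 582^2 = 338724 ≡ 959 (mod 1571)
17^32 = (17^16)^2 ≡ 959^2 = 919681 ≡ 646 (mod 1571)
17^47 = 17^32 · 17^8 · 17^4 · 17^2 · 17^1 ≡ 646 · 582 · 258 · 289 · 17 ≡ 309 (mod 1571).
So M = 309. Bob computes K = M^19 mod 1571.
309^1 ≡ 309 (mod 1571)
309^2 = (309^1)^2 ≡ 309^2 = 95481 ≡ 1221 (mod 1571)
309^4 = (309^2)^2 ≡ 1221^2 = 1490841 ≡ 1533 (mod 1571)
309^8 = (309^4)^2 ≡ 1533^2 = 2350089 ≡ 1444 (mod 1571)
309^16 = (309^8)^2 ≡ 1444^2 = 2085136 ≡ 419 (mod 1571)
309^19 = 309^16 · 309^2 · 309^1 ≡ 419 · 1221 · 309 ≡ 645 (mod 1571).

645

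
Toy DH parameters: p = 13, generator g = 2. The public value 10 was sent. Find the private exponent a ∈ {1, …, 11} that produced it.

Try successive powers of 2 modulo 13:
2^1 ≡ 2
2^2 ≡ 4
2^3 ≡ 8
2^4 ≡ 3
2^5 ≡ 6
2^6 ≡ 12
2^7 ≡ 11
2^8 ≡ 9
2^9 ≡ 5
2^10 ≡ 10
Found: a = 10.

10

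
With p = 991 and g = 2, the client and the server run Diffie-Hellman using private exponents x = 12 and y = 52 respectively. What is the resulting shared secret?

The server sends B = g^y mod p = 2^52 mod 991.
2^1 ≡ 2 (mod 991)
2^2 = (2^1)^2 ≡ 2^2 = 4 ≡ 4 (mod 991)
2^4 = (2^2)^2 ≡ 4^2 = 16 ≡ 16 (mod 991)
2^8 = (2^4)^2 ≡ 16^2 = 256 ≡ 256 (mod 991)
2^16 = (2^8)^2 ≡ 256^2 = 65536 ≡ 130 (mod 991)
2^32 = (2^16)^2 ≡ 130^2 = 16900 ≡ 53 (mod 991)
2^52 = 2^32 · 2^16 · 2^4 ≡ 53 · 130 · 16 ≡ 239 (mod 991).
So B = 239. The client then computes K = B^x mod p = 239^12 mod 991.
239^1 ≡ 239 (mod 991)
239^2 = (239^1)^2 ≡ 239^2 = 57121 ≡ 634 (mod 991)
239^4 = (239^2)^2 ≡ 634^2 = 401956 ≡ 601 (mod 991)
239^8 = (239^4)^2 ≡ 601^2 = 361201 ≡ 477 (mod 991)
239^12 = 239^8 · 239^4 ≡ 477 · 601 ≡ 278 (mod 991).

278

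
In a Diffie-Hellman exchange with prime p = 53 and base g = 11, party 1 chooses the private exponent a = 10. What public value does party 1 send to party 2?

44

Public value = 11^10 mod 53.
11^1 ≡ 11 (mod 53)
11^2 = (11^1)^2 ≡ 11^2 = 121 ≡ 15 (mod 53)
11^4 = (11^2)^2 ≡ 15^2 = 225 ≡ 13 (mod 53)
11^8 = (11^4)^2 ≡ 13^2 = 169 ≡ 10 (mod 53)
11^10 = 11^8 · 11^2 ≡ 10 · 15 ≡ 44 (mod 53).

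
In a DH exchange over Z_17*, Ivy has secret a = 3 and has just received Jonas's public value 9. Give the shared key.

15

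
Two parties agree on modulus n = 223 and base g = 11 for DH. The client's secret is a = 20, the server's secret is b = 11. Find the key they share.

94

The server sends B = g^b mod n = 11^11 mod 223.
11^1 ≡ 11 (mod 223)
11^2 = (11^1)^2 ≡ 11^2 = 121 ≡ 121 (mod 223)
11^4 = (11^2)^2 ≡ 121^2 = 14641 ≡ 146 (mod 223)
11^8 = (11^4)^2 ≡ 146^2 = 21316 ≡ 131 (mod 223)
11^11 = 11^8 · 11^2 · 11^1 ≡ 131 · 121 · 11 ≡ 198 (mod 223).
So B = 198. The client then computes K = B^a mod n = 198^20 mod 223.
198^1 ≡ 198 (mod 223)
198^2 = (198^1)^2 ≡ 198^2 = 39204 ≡ 179 (mod 223)
198^4 = (198^2)^2 ≡ 179^2 = 32041 ≡ 152 (mod 223)
198^8 = (198^4)^2 ≡ 152^2 = 23104 ≡ 135 (mod 223)
198^16 = (198^8)^2 ≡ 135^2 = 18225 ≡ 162 (mod 223)
198^20 = 198^16 · 198^4 ≡ 162 · 152 ≡ 94 (mod 223).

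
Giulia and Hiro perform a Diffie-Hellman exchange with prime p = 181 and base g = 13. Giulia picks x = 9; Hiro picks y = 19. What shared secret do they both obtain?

135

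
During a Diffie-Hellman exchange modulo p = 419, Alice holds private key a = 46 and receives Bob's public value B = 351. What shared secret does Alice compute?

Shared key K = 351^46 mod 419.
351^1 ≡ 351 (mod 419)
351^2 = (351^1)^2 ≡ 351^2 = 123201 ≡ 15 (mod 419)
351^4 = (351^2)^2 ≡ 15^2 = 225 ≡ 225 (mod 419)
351^8 = (351^4)^2 ≡ 225^2 = 50625 ≡ 345 (mod 419)
351^16 = (351^8)^2 ≡ 345^2 = 119025 ≡ 29 (mod 419)
351^32 = (351^16)^2 ≡ 29^2 = 841 ≡ 3 (mod 419)
351^46 = 351^32 · 351^8 · 351^4 · 351^2 ≡ 3 · 345 · 225 · 15 ≡ 341 (mod 419).

341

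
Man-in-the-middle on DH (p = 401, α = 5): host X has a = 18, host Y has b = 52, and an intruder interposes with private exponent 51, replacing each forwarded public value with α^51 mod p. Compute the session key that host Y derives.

25

Host Y receives an intruder's public value M = 5^51 mod 401 instead of the honest one.
5^1 ≡ 5 (mod 401)
5^2 = (5^1)^2 ≡ 5^2 = 25 ≡ 25 (mod 401)
5^4 = (5^2)^2 ≡ 25^2 = 625 ≡ 224 (mod 401)
5^8 = (5^4)^2 ≡ 224^2 = 50176 ≡ 51 (mod 401)
5^16 = (5^8)^2 ≡ 51^2 = 2601 ≡ 195 (mod 401)
5^32 = (5^16)^2 ≡ 195^2 = 38025 ≡ 331 (mod 401)
5^51 = 5^32 · 5^16 · 5^2 · 5^1 ≡ 331 · 195 · 25 · 5 ≡ 5 (mod 401).
So M = 5. Host Y computes K = M^52 mod 401.
5^1 ≡ 5 (mod 401)
5^2 = (5^1)^2 ≡ 5^2 = 25 ≡ 25 (mod 401)
5^4 = (5^2)^2 ≡ 25^2 = 625 ≡ 224 (mod 401)
5^8 = (5^4)^2 ≡ 224^2 = 50176 ≡ 51 (mod 401)
5^16 = (5^8)^2 ≡ 51^2 = 2601 ≡ 195 (mod 401)
5^32 = (5^16)^2 ≡ 195^2 = 38025 ≡ 331 (mod 401)
5^52 = 5^32 · 5^16 · 5^4 ≡ 331 · 195 · 224 ≡ 25 (mod 401).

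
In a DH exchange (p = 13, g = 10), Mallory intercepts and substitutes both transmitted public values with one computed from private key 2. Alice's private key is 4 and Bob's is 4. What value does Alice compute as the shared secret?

9

Alice receives Mallory's public value M = 10^2 mod 13 instead of the honest one.
10^1 ≡ 10 (mod 13)
10^2 = (10^1)^2 ≡ 10^2 = 100 ≡ 9 (mod 13)
So M = 9. Alice computes K = M^4 mod 13.
9^1 ≡ 9 (mod 13)
9^2 = (9^1)^2 ≡ 9^2 = 81 ≡ 3 (mod 13)
9^4 = (9^2)^2 ≡ 3^2 = 9 ≡ 9 (mod 13)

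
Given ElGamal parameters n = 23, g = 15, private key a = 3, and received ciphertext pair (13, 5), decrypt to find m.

Shared mask s = c₁^a mod n = 13^3 mod 23.
13^1 ≡ 13 (mod 23)
13^2 = (13^1)^2 ≡ 13^2 = 169 ≡ 8 (mod 23)
13^3 = 13^2 · 13^1 ≡ 8 · 13 ≡ 12 (mod 23).
So s = 12; s⁻¹ ≡ 2 (mod 23).
m = c₂ · s⁻¹ mod 23 = 5 · 2 mod 23 = 10.

10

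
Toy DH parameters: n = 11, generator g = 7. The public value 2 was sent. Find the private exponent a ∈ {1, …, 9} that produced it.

Try successive powers of 7 modulo 11:
7^1 ≡ 7
7^2 ≡ 5
7^3 ≡ 2
Found: a = 3.

3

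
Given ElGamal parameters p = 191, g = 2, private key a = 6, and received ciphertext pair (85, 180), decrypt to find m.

86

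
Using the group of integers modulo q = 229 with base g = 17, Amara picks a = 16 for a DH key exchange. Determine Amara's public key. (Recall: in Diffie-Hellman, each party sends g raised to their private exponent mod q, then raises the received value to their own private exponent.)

218

Public value = 17^16 mod 229.
17^1 ≡ 17 (mod 229)
17^2 = (17^1)^2 ≡ 17^2 = 289 ≡ 60 (mod 229)
17^4 = (17^2)^2 ≡ 60^2 = 3600 ≡ 165 (mod 229)
17^8 = (17^4)^2 ≡ 165^2 = 27225 ≡ 203 (mod 229)
17^16 = (17^8)^2 ≡ 203^2 = 41209 ≡ 218 (mod 229)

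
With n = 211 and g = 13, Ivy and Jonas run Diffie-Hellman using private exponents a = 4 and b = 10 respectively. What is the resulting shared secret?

Jonas sends B = g^b mod n = 13^10 mod 211.
13^1 ≡ 13 (mod 211)
13^2 = (13^1)^2 ≡ 13^2 = 169 ≡ 169 (mod 211)
13^4 = (13^2)^2 ≡ 169^2 = 28561 ≡ 76 (mod 211)
13^8 = (13^4)^2 ≡ 76^2 = 5776 ≡ 79 (mod 211)
13^10 = 13^8 · 13^2 ≡ 79 · 169 ≡ 58 (mod 211).
So B = 58. Ivy then computes K = B^a mod n = 58^4 mod 211.
58^1 ≡ 58 (mod 211)
58^2 = (58^1)^2 ≡ 58^2 = 3364 ≡ 199 (mod 211)
58^4 = (58^2)^2 ≡ 199^2 = 39601 ≡ 144 (mod 211)

144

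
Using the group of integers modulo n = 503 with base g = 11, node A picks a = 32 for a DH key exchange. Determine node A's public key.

131

Public value = 11^32 (mod 503).
11^1 ≡ 11 (mod 503)
11^2 = (11^1)^2 ≡ 11^2 = 121 ≡ 121 (mod 503)
11^4 = (11^2)^2 ≡ 121^2 = 14641 ≡ 54 (mod 503)
11^8 = (11^4)^2 ≡ 54^2 = 2916 ≡ 401 (mod 503)
11^16 = (11^8)^2 ≡ 401^2 = 160801 ≡ 344 (mod 503)
11^32 = (11^16)^2 ≡ 344^2 = 118336 ≡ 131 (mod 503)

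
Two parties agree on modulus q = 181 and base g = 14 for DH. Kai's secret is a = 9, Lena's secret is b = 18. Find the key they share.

42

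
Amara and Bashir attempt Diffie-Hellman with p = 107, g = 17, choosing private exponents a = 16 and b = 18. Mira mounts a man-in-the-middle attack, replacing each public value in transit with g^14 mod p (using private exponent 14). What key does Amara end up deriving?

Amara receives Mira's public value M = 17^14 mod 107 instead of the honest one.
17^1 ≡ 17 (mod 107)
17^2 = (17^1)^2 ≡ 17^2 = 289 ≡ 75 (mod 107)
17^4 = (17^2)^2 ≡ 75^2 = 5625 ≡ 61 (mod 107)
17^8 = (17^4)^2 ≡ 61^2 = 3721 ≡ 83 (mod 107)
17^14 = 17^8 · 17^4 · 17^2 ≡ 83 · 61 · 75 ≡ 89 (mod 107).
So M = 89. Amara computes K = M^16 mod 107.
89^1 ≡ 89 (mod 107)
89^2 = (89^1)^2 ≡ 89^2 = 7921 ≡ 3 (mod 107)
89^4 = (89^2)^2 ≡ 3^2 = 9 ≡ 9 (mod 107)
89^8 = (89^4)^2 ≡ 9^2 = 81 ≡ 81 (mod 107)
89^16 = (89^8)^2 ≡ 81^2 = 6561 ≡ 34 (mod 107)

34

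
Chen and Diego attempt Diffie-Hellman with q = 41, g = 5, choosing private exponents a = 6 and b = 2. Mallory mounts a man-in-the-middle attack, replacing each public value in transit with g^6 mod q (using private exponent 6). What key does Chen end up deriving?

Chen receives Mallory's public value M = 5^6 mod 41 instead of the honest one.
5^1 ≡ 5 (mod 41)
5^2 = (5^1)^2 ≡ 5^2 = 25 ≡ 25 (mod 41)
5^4 = (5^2)^2 ≡ 25^2 = 625 ≡ 10 (mod 41)
5^6 = 5^4 · 5^2 ≡ 10 · 25 ≡ 4 (mod 41).
So M = 4. Chen computes K = M^6 mod 41.
4^1 ≡ 4 (mod 41)
4^2 = (4^1)^2 ≡ 4^2 = 16 ≡ 16 (mod 41)
4^4 = (4^2)^2 ≡ 16^2 = 256 ≡ 10 (mod 41)
4^6 = 4^4 · 4^2 ≡ 10 · 16 ≡ 37 (mod 41).

37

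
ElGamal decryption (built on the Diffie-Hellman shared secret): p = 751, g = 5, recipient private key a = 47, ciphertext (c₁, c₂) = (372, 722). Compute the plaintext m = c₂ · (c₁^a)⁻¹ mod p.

574

Shared mask s = c₁^a mod p = 372^47 mod 751.
372^1 ≡ 372 (mod 751)
372^2 = (372^1)^2 ≡ 372^2 = 138384 ≡ 200 (mod 751)
372^4 = (372^2)^2 ≡ 200^2 = 40000 ≡ 197 (mod 751)
372^8 = (372^4)^2 ≡ 197^2 = 38809 ≡ 508 (mod 751)
372^16 = (372^8)^2 ≡ 508^2 = 258064 ≡ 471 (mod 751)
372^32 = (372^16)^2 ≡ 471^2 = 221841 ≡ 296 (mod 751)
372^47 = 372^32 · 372^8 · 372^4 · 372^2 · 372^1 ≡ 296 · 508 · 197 · 200 · 372 ≡ 399 (mod 751).
So s = 399; s⁻¹ ≡ 32 (mod 751).
m = c₂ · s⁻¹ mod 751 = 722 · 32 mod 751 = 574.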